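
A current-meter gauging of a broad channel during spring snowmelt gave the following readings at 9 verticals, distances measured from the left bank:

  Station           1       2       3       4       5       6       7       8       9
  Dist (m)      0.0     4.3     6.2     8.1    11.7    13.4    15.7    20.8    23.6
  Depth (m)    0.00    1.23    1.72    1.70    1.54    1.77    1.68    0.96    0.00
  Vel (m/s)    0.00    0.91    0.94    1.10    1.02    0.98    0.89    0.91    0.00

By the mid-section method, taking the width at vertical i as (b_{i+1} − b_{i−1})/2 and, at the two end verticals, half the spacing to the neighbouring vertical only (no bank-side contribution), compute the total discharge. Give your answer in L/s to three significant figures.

w_2 = (6.2 − 0.0)/2 = 3.1 m; q_2 = 0.91 × 1.23 × 3.1 = 3.470 m³/s
w_3 = (8.1 − 4.3)/2 = 1.9 m; q_3 = 0.94 × 1.72 × 1.9 = 3.072 m³/s
w_4 = (11.7 − 6.2)/2 = 2.75 m; q_4 = 1.10 × 1.70 × 2.75 = 5.143 m³/s
w_5 = (13.4 − 8.1)/2 = 2.65 m; q_5 = 1.02 × 1.54 × 2.65 = 4.163 m³/s
w_6 = (15.7 − 11.7)/2 = 2 m; q_6 = 0.98 × 1.77 × 2 = 3.469 m³/s
w_7 = (20.8 − 13.4)/2 = 3.7 m; q_7 = 0.89 × 1.68 × 3.7 = 5.532 m³/s
w_8 = (23.6 − 15.7)/2 = 3.95 m; q_8 = 0.91 × 0.96 × 3.95 = 3.451 m³/s
Stations 1, 9 contribute zero (depth or velocity is 0).
Q = Σ qᵢ = 28.30 m³/s
= 28.30 × 1000 = 28300 L/s

28300 L/s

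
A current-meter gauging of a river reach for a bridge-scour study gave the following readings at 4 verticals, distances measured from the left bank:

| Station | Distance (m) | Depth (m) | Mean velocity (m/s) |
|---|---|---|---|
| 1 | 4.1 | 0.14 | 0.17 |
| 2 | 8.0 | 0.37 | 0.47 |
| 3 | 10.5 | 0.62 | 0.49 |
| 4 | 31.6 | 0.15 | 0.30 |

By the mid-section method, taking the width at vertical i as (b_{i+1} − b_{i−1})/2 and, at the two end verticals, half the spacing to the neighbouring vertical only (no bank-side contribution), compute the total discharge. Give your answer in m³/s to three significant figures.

w_1 = (8.0 − 4.1)/2 = 1.95 m; q_1 = 0.17 × 0.14 × 1.95 = 0.04641 m³/s
w_2 = (10.5 − 4.1)/2 = 3.2 m; q_2 = 0.47 × 0.37 × 3.2 = 0.5565 m³/s
w_3 = (31.6 − 8.0)/2 = 11.8 m; q_3 = 0.49 × 0.62 × 11.8 = 3.585 m³/s
w_4 = (31.6 − 10.5)/2 = 10.55 m; q_4 = 0.30 × 0.15 × 10.55 = 0.4748 m³/s
Q = Σ qᵢ = 4.662 m³/s

4.66 m³/s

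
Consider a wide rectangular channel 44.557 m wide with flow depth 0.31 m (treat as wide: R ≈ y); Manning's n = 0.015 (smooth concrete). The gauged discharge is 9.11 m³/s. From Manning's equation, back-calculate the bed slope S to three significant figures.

0.000466

A = b·y = 44.557 × 0.31 = 13.81 m²
Wide channel: R ≈ y = 0.31 m
S = (Q·n / (1·A·R^(2/3)))² = (9.11×0.015 / (1×13.81×0.4580))² = 0.0004665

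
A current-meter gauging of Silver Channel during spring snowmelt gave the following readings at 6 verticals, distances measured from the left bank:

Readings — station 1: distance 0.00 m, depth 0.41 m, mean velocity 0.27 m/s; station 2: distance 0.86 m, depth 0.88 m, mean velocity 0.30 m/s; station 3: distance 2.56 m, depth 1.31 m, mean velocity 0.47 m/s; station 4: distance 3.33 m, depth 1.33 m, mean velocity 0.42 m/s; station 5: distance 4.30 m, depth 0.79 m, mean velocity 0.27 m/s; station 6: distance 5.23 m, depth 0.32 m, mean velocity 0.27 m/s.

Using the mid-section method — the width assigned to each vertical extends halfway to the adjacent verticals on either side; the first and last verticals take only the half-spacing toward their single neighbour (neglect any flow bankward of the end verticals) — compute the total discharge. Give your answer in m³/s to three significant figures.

w_1 = (0.86 − 0.00)/2 = 0.43 m; q_1 = 0.27 × 0.41 × 0.43 = 0.04760 m³/s
w_2 = (2.56 − 0.00)/2 = 1.28 m; q_2 = 0.30 × 0.88 × 1.28 = 0.3379 m³/s
w_3 = (3.33 − 0.86)/2 = 1.235 m; q_3 = 0.47 × 1.31 × 1.235 = 0.7604 m³/s
w_4 = (4.30 − 2.56)/2 = 0.87 m; q_4 = 0.42 × 1.33 × 0.87 = 0.4860 m³/s
w_5 = (5.23 − 3.33)/2 = 0.95 m; q_5 = 0.27 × 0.79 × 0.95 = 0.2026 m³/s
w_6 = (5.23 − 4.30)/2 = 0.465 m; q_6 = 0.27 × 0.32 × 0.465 = 0.04018 m³/s
Q = Σ qᵢ = 1.875 m³/s

1.87 m³/s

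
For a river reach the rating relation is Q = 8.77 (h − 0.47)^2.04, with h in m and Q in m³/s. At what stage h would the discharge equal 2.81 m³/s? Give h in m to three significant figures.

h − h₀ = (Q/C)^(1/b) = (2.81/8.77)^(1/2.04) = 0.5724 m
h = 0.47 + 0.5724 = 1.042 m

1.04 m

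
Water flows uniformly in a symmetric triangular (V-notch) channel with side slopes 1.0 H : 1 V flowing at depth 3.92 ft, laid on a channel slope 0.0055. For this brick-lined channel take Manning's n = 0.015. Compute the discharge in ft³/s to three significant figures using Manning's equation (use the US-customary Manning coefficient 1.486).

A = z·y² = 1.0×3.92² = 15.37 ft²
P = 2y√(1+z²) = 2×3.92×√(1+1.0²) = 11.09 ft
R = A/P = 15.37/11.09 = 1.386 ft
Q = (1.486/n)·A·R^(2/3)·S^(1/2) = (1.486/0.015) × 15.37 × 1.386^(2/3) × 0.0055^(1/2) = 140.3 ft³/s

140 ft³/s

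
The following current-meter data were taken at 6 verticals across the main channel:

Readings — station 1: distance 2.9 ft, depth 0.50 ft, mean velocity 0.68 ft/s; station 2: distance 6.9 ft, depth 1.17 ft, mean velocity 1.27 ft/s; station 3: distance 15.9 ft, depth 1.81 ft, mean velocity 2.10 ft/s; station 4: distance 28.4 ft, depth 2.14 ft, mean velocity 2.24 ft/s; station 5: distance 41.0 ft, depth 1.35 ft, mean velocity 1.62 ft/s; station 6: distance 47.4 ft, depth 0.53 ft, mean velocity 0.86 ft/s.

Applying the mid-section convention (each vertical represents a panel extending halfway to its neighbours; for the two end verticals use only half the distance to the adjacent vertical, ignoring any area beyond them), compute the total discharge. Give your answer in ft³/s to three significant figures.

134 ft³/s

w_1 = (6.9 − 2.9)/2 = 2 ft; q_1 = 0.68 × 0.50 × 2 = 0.6800 ft³/s
w_2 = (15.9 − 2.9)/2 = 6.5 ft; q_2 = 1.27 × 1.17 × 6.5 = 9.658 ft³/s
w_3 = (28.4 − 6.9)/2 = 10.75 ft; q_3 = 2.10 × 1.81 × 10.75 = 40.86 ft³/s
w_4 = (41.0 − 15.9)/2 = 12.55 ft; q_4 = 2.24 × 2.14 × 12.55 = 60.16 ft³/s
w_5 = (47.4 − 28.4)/2 = 9.5 ft; q_5 = 1.62 × 1.35 × 9.5 = 20.78 ft³/s
w_6 = (47.4 − 41.0)/2 = 3.2 ft; q_6 = 0.86 × 0.53 × 3.2 = 1.459 ft³/s
Q = Σ qᵢ = 133.6 ft³/s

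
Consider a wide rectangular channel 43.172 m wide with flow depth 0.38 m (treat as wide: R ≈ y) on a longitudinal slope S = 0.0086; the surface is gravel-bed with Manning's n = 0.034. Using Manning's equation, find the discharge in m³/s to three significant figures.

A = b·y = 43.172 × 0.38 = 16.41 m²
Wide channel: R ≈ y = 0.38 m
Q = (1/n)·A·R^(2/3)·S^(1/2) = (1/0.034) × 16.41 × 0.3800^(2/3) × 0.0086^(1/2) = 23.48 m³/s

23.5 m³/s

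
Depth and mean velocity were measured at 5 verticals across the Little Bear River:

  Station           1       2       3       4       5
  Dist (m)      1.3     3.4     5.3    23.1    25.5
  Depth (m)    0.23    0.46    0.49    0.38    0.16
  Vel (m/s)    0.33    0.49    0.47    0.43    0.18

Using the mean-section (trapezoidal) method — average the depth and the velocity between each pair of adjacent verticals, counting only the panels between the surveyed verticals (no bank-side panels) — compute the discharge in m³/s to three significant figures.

Panel 1-2: Δb = 2.1 m, d̄ = (0.23+0.46)/2 = 0.345, v̄ = (0.33+0.49)/2 = 0.41 → q = 2.1×0.345×0.41 = 0.2970 m³/s
Panel 2-3: Δb = 1.9 m, d̄ = (0.46+0.49)/2 = 0.475, v̄ = (0.49+0.47)/2 = 0.48 → q = 1.9×0.475×0.48 = 0.4332 m³/s
Panel 3-4: Δb = 17.8 m, d̄ = (0.49+0.38)/2 = 0.435, v̄ = (0.47+0.43)/2 = 0.45 → q = 17.8×0.435×0.45 = 3.484 m³/s
Panel 4-5: Δb = 2.4 m, d̄ = (0.38+0.16)/2 = 0.27, v̄ = (0.43+0.18)/2 = 0.305 → q = 2.4×0.27×0.305 = 0.1976 m³/s
Q = Σ q = 4.412 m³/s

4.41 m³/s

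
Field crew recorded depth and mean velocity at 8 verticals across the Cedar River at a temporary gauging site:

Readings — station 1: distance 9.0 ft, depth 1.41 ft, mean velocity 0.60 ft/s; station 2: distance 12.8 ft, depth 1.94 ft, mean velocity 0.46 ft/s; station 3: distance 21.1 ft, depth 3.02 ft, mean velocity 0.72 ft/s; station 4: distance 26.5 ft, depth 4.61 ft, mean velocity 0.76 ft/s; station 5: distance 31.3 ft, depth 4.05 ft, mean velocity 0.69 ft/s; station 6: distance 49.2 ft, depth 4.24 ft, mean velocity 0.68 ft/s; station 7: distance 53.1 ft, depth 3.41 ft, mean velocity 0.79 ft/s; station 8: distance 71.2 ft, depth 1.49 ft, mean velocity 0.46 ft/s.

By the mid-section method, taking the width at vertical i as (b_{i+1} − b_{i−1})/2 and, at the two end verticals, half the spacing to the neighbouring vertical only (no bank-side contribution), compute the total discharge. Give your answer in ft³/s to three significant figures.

139 ft³/s

w_1 = (12.8 − 9.0)/2 = 1.9 ft; q_1 = 0.60 × 1.41 × 1.9 = 1.607 ft³/s
w_2 = (21.1 − 9.0)/2 = 6.05 ft; q_2 = 0.46 × 1.94 × 6.05 = 5.399 ft³/s
w_3 = (26.5 − 12.8)/2 = 6.85 ft; q_3 = 0.72 × 3.02 × 6.85 = 14.89 ft³/s
w_4 = (31.3 − 21.1)/2 = 5.1 ft; q_4 = 0.76 × 4.61 × 5.1 = 17.87 ft³/s
w_5 = (49.2 − 26.5)/2 = 11.35 ft; q_5 = 0.69 × 4.05 × 11.35 = 31.72 ft³/s
w_6 = (53.1 − 31.3)/2 = 10.9 ft; q_6 = 0.68 × 4.24 × 10.9 = 31.43 ft³/s
w_7 = (71.2 − 49.2)/2 = 11 ft; q_7 = 0.79 × 3.41 × 11 = 29.63 ft³/s
w_8 = (71.2 − 53.1)/2 = 9.05 ft; q_8 = 0.46 × 1.49 × 9.05 = 6.203 ft³/s
Q = Σ qᵢ = 138.7 ft³/s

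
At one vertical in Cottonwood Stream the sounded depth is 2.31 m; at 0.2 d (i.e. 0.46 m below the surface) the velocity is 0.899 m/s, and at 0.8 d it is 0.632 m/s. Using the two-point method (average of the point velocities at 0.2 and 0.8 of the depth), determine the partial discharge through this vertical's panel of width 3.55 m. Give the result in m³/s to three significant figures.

v̄ = (0.899 + 0.632) / 2 = 0.7655 m/s
q = v̄ × d × w = 0.7655 × 2.31 × 3.55 = 6.277 m³/s

6.28 m³/s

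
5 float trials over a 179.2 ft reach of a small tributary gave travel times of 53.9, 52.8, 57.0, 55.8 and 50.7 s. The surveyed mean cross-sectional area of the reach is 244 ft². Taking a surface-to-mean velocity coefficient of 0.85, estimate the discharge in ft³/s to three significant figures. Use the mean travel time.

688 ft³/s

t̄ = (53.9 + 52.8 + 57.0 + 55.8 + 50.7) / 5 = 54.04 s
v_surface = L / t̄ = 179.2 / 54.04 = 3.316 ft/s
v_mean = 0.85 × 3.316 = 2.819 ft/s
Q = A × v_mean = 244 × 2.819 = 687.8 ft³/s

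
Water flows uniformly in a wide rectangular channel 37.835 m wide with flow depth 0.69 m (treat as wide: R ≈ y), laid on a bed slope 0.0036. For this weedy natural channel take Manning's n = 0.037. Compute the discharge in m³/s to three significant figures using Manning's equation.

A = b·y = 37.835 × 0.69 = 26.11 m²
Wide channel: R ≈ y = 0.69 m
Q = (1/n)·A·R^(2/3)·S^(1/2) = (1/0.037) × 26.11 × 0.6900^(2/3) × 0.0036^(1/2) = 33.06 m³/s

33.1 m³/s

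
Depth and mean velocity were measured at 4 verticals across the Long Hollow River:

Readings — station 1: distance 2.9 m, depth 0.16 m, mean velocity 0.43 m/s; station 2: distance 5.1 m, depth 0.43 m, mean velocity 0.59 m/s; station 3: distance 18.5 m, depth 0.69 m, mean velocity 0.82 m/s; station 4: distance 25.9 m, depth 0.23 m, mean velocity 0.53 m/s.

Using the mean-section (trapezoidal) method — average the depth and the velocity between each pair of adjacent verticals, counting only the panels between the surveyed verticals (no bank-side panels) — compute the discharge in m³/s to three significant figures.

Panel 1-2: Δb = 2.2 m, d̄ = (0.16+0.43)/2 = 0.295, v̄ = (0.43+0.59)/2 = 0.51 → q = 2.2×0.295×0.51 = 0.3310 m³/s
Panel 2-3: Δb = 13.4 m, d̄ = (0.43+0.69)/2 = 0.56, v̄ = (0.59+0.82)/2 = 0.705 → q = 13.4×0.56×0.705 = 5.290 m³/s
Panel 3-4: Δb = 7.4 m, d̄ = (0.69+0.23)/2 = 0.46, v̄ = (0.82+0.53)/2 = 0.675 → q = 7.4×0.46×0.675 = 2.298 m³/s
Q = Σ q = 7.919 m³/s

7.92 m³/s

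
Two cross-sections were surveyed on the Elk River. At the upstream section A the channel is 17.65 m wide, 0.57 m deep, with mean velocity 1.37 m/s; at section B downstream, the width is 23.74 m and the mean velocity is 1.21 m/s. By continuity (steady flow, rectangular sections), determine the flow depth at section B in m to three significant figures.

0.480 m

Q = A₁V₁ = (17.65×0.57) × 1.37 = 13.78 m³/s
d₂ = Q/(b₂ V₂) = 13.78/(23.74×1.21) = 0.4798 m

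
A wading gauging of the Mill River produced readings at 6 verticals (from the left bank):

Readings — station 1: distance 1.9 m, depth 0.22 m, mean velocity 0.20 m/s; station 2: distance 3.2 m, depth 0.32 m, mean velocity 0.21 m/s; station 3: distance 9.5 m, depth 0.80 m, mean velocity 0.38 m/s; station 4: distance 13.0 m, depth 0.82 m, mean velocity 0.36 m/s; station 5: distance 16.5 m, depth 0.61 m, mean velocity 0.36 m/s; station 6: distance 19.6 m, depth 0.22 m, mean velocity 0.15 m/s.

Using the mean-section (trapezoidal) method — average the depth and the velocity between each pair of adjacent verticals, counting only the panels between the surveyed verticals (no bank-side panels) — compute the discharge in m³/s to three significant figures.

Panel 1-2: Δb = 1.3 m, d̄ = (0.22+0.32)/2 = 0.27, v̄ = (0.20+0.21)/2 = 0.205 → q = 1.3×0.27×0.205 = 0.07196 m³/s
Panel 2-3: Δb = 6.3 m, d̄ = (0.32+0.80)/2 = 0.56, v̄ = (0.21+0.38)/2 = 0.295 → q = 6.3×0.56×0.295 = 1.041 m³/s
Panel 3-4: Δb = 3.5 m, d̄ = (0.80+0.82)/2 = 0.81, v̄ = (0.38+0.36)/2 = 0.37 → q = 3.5×0.81×0.37 = 1.049 m³/s
Panel 4-5: Δb = 3.5 m, d̄ = (0.82+0.61)/2 = 0.715, v̄ = (0.36+0.36)/2 = 0.36 → q = 3.5×0.715×0.36 = 0.9009 m³/s
Panel 5-6: Δb = 3.1 m, d̄ = (0.61+0.22)/2 = 0.415, v̄ = (0.36+0.15)/2 = 0.255 → q = 3.1×0.415×0.255 = 0.3281 m³/s
Q = Σ q = 3.391 m³/s

3.39 m³/s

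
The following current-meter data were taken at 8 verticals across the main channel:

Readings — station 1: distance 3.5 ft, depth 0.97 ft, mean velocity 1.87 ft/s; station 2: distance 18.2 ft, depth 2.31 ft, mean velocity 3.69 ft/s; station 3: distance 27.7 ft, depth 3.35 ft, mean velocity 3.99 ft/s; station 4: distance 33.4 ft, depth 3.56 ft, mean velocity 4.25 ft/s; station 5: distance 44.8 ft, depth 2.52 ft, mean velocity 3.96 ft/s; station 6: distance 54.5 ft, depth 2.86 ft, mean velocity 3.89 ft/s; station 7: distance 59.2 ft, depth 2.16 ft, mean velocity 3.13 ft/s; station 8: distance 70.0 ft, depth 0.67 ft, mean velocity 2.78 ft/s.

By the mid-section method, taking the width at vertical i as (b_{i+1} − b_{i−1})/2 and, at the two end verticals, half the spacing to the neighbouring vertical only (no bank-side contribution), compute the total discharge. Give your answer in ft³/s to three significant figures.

595 ft³/s

w_1 = (18.2 − 3.5)/2 = 7.35 ft; q_1 = 1.87 × 0.97 × 7.35 = 13.33 ft³/s
w_2 = (27.7 − 3.5)/2 = 12.1 ft; q_2 = 3.69 × 2.31 × 12.1 = 103.1 ft³/s
w_3 = (33.4 − 18.2)/2 = 7.6 ft; q_3 = 3.99 × 3.35 × 7.6 = 101.6 ft³/s
w_4 = (44.8 − 27.7)/2 = 8.55 ft; q_4 = 4.25 × 3.56 × 8.55 = 129.4 ft³/s
w_5 = (54.5 − 33.4)/2 = 10.55 ft; q_5 = 3.96 × 2.52 × 10.55 = 105.3 ft³/s
w_6 = (59.2 − 44.8)/2 = 7.2 ft; q_6 = 3.89 × 2.86 × 7.2 = 80.10 ft³/s
w_7 = (70.0 − 54.5)/2 = 7.75 ft; q_7 = 3.13 × 2.16 × 7.75 = 52.40 ft³/s
w_8 = (70.0 − 59.2)/2 = 5.4 ft; q_8 = 2.78 × 0.67 × 5.4 = 10.06 ft³/s
Q = Σ qᵢ = 595.3 ft³/s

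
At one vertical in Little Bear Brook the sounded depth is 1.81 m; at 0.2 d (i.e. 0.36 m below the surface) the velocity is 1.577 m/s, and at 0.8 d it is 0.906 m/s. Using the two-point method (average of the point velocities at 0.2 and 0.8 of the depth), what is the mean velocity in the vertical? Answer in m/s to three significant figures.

1.24 m/s

v̄ = (1.577 + 0.906) / 2 = 1.242 m/s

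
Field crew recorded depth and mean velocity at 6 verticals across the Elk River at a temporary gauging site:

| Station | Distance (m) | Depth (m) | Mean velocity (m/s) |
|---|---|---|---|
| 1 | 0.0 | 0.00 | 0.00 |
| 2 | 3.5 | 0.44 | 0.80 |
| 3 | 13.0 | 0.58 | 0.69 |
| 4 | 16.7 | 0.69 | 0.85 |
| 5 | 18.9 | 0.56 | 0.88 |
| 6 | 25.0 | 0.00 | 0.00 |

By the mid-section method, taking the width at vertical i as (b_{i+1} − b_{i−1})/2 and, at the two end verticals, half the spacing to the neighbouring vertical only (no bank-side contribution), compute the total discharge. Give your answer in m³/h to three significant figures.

w_2 = (13.0 − 0.0)/2 = 6.5 m; q_2 = 0.80 × 0.44 × 6.5 = 2.288 m³/s
w_3 = (16.7 − 3.5)/2 = 6.6 m; q_3 = 0.69 × 0.58 × 6.6 = 2.641 m³/s
w_4 = (18.9 − 13.0)/2 = 2.95 m; q_4 = 0.85 × 0.69 × 2.95 = 1.730 m³/s
w_5 = (25.0 − 16.7)/2 = 4.15 m; q_5 = 0.88 × 0.56 × 4.15 = 2.045 m³/s
Stations 1, 6 contribute zero (depth or velocity is 0).
Q = Σ qᵢ = 8.705 m³/s
= 8.705 × 3600 = 31340 m³/h

31300 m³/h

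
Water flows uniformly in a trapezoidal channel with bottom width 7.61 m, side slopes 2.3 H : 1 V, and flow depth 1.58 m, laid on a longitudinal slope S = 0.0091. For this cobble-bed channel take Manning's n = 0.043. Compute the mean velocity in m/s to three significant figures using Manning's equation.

2.43 m/s

A = (b + z·y)·y = (7.61 + 2.3×1.58)×1.58 = 17.77 m²
P = b + 2y√(1+z²) = 7.61 + 2×1.58×√(1+2.3²) = 15.54 m
R = A/P = 17.77/15.54 = 1.144 m
Q = (1/n)·A·R^(2/3)·S^(1/2) = (1/0.043) × 17.77 × 1.144^(2/3) × 0.0091^(1/2) = 43.10 m³/s
V = Q/A = 43.10/17.77 = 2.426 m/s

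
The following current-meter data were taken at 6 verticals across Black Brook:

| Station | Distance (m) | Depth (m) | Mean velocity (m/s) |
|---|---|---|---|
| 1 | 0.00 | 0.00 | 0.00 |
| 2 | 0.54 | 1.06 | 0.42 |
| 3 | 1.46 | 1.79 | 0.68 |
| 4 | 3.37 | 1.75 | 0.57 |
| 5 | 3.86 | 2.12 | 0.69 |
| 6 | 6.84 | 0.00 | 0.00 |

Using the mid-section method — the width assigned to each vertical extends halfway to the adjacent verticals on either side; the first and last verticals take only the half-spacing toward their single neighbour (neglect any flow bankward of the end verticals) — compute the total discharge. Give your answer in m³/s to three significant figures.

w_2 = (1.46 − 0.00)/2 = 0.73 m; q_2 = 0.42 × 1.06 × 0.73 = 0.3250 m³/s
w_3 = (3.37 − 0.54)/2 = 1.415 m; q_3 = 0.68 × 1.79 × 1.415 = 1.722 m³/s
w_4 = (3.86 − 1.46)/2 = 1.2 m; q_4 = 0.57 × 1.75 × 1.2 = 1.197 m³/s
w_5 = (6.84 − 3.37)/2 = 1.735 m; q_5 = 0.69 × 2.12 × 1.735 = 2.538 m³/s
Stations 1, 6 contribute zero (depth or velocity is 0).
Q = Σ qᵢ = 5.782 m³/s

5.78 m³/s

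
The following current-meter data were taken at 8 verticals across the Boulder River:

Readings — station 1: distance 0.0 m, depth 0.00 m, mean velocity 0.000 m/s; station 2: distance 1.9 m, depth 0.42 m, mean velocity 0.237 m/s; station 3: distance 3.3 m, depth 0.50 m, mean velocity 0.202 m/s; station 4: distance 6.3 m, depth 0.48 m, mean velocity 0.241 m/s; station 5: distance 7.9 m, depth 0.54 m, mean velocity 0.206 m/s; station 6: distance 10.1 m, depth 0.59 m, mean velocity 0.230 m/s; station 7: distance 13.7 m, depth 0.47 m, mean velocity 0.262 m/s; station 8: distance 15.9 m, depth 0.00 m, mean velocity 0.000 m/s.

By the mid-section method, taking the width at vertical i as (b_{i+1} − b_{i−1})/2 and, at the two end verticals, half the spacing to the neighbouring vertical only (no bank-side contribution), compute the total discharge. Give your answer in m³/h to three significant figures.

5810 m³/h

w_2 = (3.3 − 0.0)/2 = 1.65 m; q_2 = 0.237 × 0.42 × 1.65 = 0.1642 m³/s
w_3 = (6.3 − 1.9)/2 = 2.2 m; q_3 = 0.202 × 0.50 × 2.2 = 0.2222 m³/s
w_4 = (7.9 − 3.3)/2 = 2.3 m; q_4 = 0.241 × 0.48 × 2.3 = 0.2661 m³/s
w_5 = (10.1 − 6.3)/2 = 1.9 m; q_5 = 0.206 × 0.54 × 1.9 = 0.2114 m³/s
w_6 = (13.7 − 7.9)/2 = 2.9 m; q_6 = 0.230 × 0.59 × 2.9 = 0.3935 m³/s
w_7 = (15.9 − 10.1)/2 = 2.9 m; q_7 = 0.262 × 0.47 × 2.9 = 0.3571 m³/s
Stations 1, 8 contribute zero (depth or velocity is 0).
Q = Σ qᵢ = 1.614 m³/s
= 1.614 × 3600 = 5812 m³/h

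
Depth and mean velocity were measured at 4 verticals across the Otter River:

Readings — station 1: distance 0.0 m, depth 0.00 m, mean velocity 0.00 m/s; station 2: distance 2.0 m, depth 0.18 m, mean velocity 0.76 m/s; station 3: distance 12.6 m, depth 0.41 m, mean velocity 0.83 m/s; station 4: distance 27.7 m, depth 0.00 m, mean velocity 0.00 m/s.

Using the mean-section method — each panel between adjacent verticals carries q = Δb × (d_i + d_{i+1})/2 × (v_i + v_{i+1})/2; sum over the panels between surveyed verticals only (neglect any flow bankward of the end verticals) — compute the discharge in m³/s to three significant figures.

3.84 m³/s

Panel 1-2: Δb = 2 m, d̄ = (0.00+0.18)/2 = 0.09, v̄ = (0.00+0.76)/2 = 0.38 → q = 2×0.09×0.38 = 0.06840 m³/s
Panel 2-3: Δb = 10.6 m, d̄ = (0.18+0.41)/2 = 0.295, v̄ = (0.76+0.83)/2 = 0.795 → q = 10.6×0.295×0.795 = 2.486 m³/s
Panel 3-4: Δb = 15.1 m, d̄ = (0.41+0.00)/2 = 0.205, v̄ = (0.83+0.00)/2 = 0.415 → q = 15.1×0.205×0.415 = 1.285 m³/s
Q = Σ q = 3.839 m³/s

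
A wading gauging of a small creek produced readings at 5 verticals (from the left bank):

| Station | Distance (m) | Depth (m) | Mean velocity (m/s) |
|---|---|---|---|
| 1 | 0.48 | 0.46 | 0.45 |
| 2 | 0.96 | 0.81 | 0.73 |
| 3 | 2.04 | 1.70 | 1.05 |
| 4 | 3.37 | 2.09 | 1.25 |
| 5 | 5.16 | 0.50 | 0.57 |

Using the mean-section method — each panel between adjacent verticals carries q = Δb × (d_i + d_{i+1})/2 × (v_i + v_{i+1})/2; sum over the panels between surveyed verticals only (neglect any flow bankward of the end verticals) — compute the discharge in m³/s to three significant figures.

Panel 1-2: Δb = 0.48 m, d̄ = (0.46+0.81)/2 = 0.635, v̄ = (0.45+0.73)/2 = 0.59 → q = 0.48×0.635×0.59 = 0.1798 m³/s
Panel 2-3: Δb = 1.08 m, d̄ = (0.81+1.70)/2 = 1.255, v̄ = (0.73+1.05)/2 = 0.89 → q = 1.08×1.255×0.89 = 1.206 m³/s
Panel 3-4: Δb = 1.33 m, d̄ = (1.70+2.09)/2 = 1.895, v̄ = (1.05+1.25)/2 = 1.15 → q = 1.33×1.895×1.15 = 2.898 m³/s
Panel 4-5: Δb = 1.79 m, d̄ = (2.09+0.50)/2 = 1.295, v̄ = (1.25+0.57)/2 = 0.91 → q = 1.79×1.295×0.91 = 2.109 m³/s
Q = Σ q = 6.394 m³/s

6.39 m³/s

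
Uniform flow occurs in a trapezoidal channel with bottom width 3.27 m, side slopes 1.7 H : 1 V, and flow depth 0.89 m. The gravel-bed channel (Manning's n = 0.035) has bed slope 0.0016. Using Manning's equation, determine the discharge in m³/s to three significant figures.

A = (b + z·y)·y = (3.27 + 1.7×0.89)×0.89 = 4.257 m²
P = b + 2y√(1+z²) = 3.27 + 2×0.89×√(1+1.7²) = 6.781 m
R = A/P = 4.257/6.781 = 0.6278 m
Q = (1/n)·A·R^(2/3)·S^(1/2) = (1/0.035) × 4.257 × 0.6278^(2/3) × 0.0016^(1/2) = 3.567 m³/s

3.57 m³/s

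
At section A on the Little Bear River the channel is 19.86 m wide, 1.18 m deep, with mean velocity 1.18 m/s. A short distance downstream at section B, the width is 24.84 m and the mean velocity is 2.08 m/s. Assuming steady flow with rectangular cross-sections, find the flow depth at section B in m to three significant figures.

Q = A₁V₁ = (19.86×1.18) × 1.18 = 27.65 m³/s
d₂ = Q/(b₂ V₂) = 27.65/(24.84×2.08) = 0.5352 m

0.535 m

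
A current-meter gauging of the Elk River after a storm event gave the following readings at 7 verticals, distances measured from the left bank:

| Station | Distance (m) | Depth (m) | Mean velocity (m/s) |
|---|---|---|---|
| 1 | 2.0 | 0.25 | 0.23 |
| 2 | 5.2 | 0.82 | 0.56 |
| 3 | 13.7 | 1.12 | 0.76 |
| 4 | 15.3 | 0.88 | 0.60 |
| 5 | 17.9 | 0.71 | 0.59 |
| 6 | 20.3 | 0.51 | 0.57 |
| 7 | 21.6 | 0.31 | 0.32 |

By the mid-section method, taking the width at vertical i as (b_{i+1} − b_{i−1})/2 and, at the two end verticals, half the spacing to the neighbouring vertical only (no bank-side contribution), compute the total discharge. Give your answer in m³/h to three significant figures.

w_1 = (5.2 − 2.0)/2 = 1.6 m; q_1 = 0.23 × 0.25 × 1.6 = 0.09200 m³/s
w_2 = (13.7 − 2.0)/2 = 5.85 m; q_2 = 0.56 × 0.82 × 5.85 = 2.686 m³/s
w_3 = (15.3 − 5.2)/2 = 5.05 m; q_3 = 0.76 × 1.12 × 5.05 = 4.299 m³/s
w_4 = (17.9 − 13.7)/2 = 2.1 m; q_4 = 0.60 × 0.88 × 2.1 = 1.109 m³/s
w_5 = (20.3 − 15.3)/2 = 2.5 m; q_5 = 0.59 × 0.71 × 2.5 = 1.047 m³/s
w_6 = (21.6 − 17.9)/2 = 1.85 m; q_6 = 0.57 × 0.51 × 1.85 = 0.5378 m³/s
w_7 = (21.6 − 20.3)/2 = 0.65 m; q_7 = 0.32 × 0.31 × 0.65 = 0.06448 m³/s
Q = Σ qᵢ = 9.835 m³/s
= 9.835 × 3600 = 35410 m³/h

35400 m³/h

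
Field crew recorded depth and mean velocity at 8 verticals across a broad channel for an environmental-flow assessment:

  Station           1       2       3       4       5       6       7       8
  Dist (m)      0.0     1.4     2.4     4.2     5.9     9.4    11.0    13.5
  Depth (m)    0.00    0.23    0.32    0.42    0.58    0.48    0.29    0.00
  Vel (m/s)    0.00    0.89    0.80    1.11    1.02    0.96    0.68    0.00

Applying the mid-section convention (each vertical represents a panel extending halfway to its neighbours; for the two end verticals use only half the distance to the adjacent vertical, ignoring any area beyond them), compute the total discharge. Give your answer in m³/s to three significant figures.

4.54 m³/s

w_2 = (2.4 − 0.0)/2 = 1.2 m; q_2 = 0.89 × 0.23 × 1.2 = 0.2456 m³/s
w_3 = (4.2 − 1.4)/2 = 1.4 m; q_3 = 0.80 × 0.32 × 1.4 = 0.3584 m³/s
w_4 = (5.9 − 2.4)/2 = 1.75 m; q_4 = 1.11 × 0.42 × 1.75 = 0.8159 m³/s
w_5 = (9.4 − 4.2)/2 = 2.6 m; q_5 = 1.02 × 0.58 × 2.6 = 1.538 m³/s
w_6 = (11.0 − 5.9)/2 = 2.55 m; q_6 = 0.96 × 0.48 × 2.55 = 1.175 m³/s
w_7 = (13.5 − 9.4)/2 = 2.05 m; q_7 = 0.68 × 0.29 × 2.05 = 0.4043 m³/s
Stations 1, 8 contribute zero (depth or velocity is 0).
Q = Σ qᵢ = 4.537 m³/s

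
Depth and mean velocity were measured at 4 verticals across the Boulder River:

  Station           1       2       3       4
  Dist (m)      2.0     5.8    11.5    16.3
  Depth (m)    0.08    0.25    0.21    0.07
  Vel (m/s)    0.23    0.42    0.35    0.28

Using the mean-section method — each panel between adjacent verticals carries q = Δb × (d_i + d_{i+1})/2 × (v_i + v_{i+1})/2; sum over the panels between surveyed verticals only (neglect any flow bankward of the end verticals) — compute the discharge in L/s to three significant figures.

920 L/s

Panel 1-2: Δb = 3.8 m, d̄ = (0.08+0.25)/2 = 0.165, v̄ = (0.23+0.42)/2 = 0.325 → q = 3.8×0.165×0.325 = 0.2038 m³/s
Panel 2-3: Δb = 5.7 m, d̄ = (0.25+0.21)/2 = 0.23, v̄ = (0.42+0.35)/2 = 0.385 → q = 5.7×0.23×0.385 = 0.5047 m³/s
Panel 3-4: Δb = 4.8 m, d̄ = (0.21+0.07)/2 = 0.14, v̄ = (0.35+0.28)/2 = 0.315 → q = 4.8×0.14×0.315 = 0.2117 m³/s
Q = Σ q = 0.9202 m³/s
= 0.9202 × 1000 = 920.2 L/s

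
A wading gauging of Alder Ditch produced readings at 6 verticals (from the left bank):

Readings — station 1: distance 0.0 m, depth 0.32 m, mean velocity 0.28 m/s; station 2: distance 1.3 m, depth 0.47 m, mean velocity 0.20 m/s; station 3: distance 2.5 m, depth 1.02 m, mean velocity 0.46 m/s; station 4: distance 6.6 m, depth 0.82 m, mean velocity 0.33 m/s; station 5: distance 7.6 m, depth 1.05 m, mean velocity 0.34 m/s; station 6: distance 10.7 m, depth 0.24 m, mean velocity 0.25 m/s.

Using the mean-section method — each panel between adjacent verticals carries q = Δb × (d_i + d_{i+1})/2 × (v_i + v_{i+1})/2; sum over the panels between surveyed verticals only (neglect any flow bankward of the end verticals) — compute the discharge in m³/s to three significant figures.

2.81 m³/s

Panel 1-2: Δb = 1.3 m, d̄ = (0.32+0.47)/2 = 0.395, v̄ = (0.28+0.20)/2 = 0.24 → q = 1.3×0.395×0.24 = 0.1232 m³/s
Panel 2-3: Δb = 1.2 m, d̄ = (0.47+1.02)/2 = 0.745, v̄ = (0.20+0.46)/2 = 0.33 → q = 1.2×0.745×0.33 = 0.2950 m³/s
Panel 3-4: Δb = 4.1 m, d̄ = (1.02+0.82)/2 = 0.92, v̄ = (0.46+0.33)/2 = 0.395 → q = 4.1×0.92×0.395 = 1.490 m³/s
Panel 4-5: Δb = 1 m, d̄ = (0.82+1.05)/2 = 0.935, v̄ = (0.33+0.34)/2 = 0.335 → q = 1×0.935×0.335 = 0.3132 m³/s
Panel 5-6: Δb = 3.1 m, d̄ = (1.05+0.24)/2 = 0.645, v̄ = (0.34+0.25)/2 = 0.295 → q = 3.1×0.645×0.295 = 0.5899 m³/s
Q = Σ q = 2.811 m³/s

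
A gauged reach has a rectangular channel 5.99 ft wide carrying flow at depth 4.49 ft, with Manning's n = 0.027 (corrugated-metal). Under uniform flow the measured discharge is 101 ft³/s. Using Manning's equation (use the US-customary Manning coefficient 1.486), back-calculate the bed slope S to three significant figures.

A = b·y = 5.99 × 4.49 = 26.90 ft²
P = b + 2y = 5.99 + 2×4.49 = 14.97 ft
R = A/P = 26.90/14.97 = 1.797 ft
S = (Q·n / (1.486·A·R^(2/3)))² = (101×0.027 / (1.486×26.90×1.478))² = 0.002132

0.00213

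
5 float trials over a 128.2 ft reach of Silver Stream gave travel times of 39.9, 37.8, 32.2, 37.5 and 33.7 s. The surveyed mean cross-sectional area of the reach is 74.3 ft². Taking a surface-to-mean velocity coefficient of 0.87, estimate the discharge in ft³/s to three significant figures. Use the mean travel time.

t̄ = (39.9 + 37.8 + 32.2 + 37.5 + 33.7) / 5 = 36.22 s
v_surface = L / t̄ = 128.2 / 36.22 = 3.539 ft/s
v_mean = 0.87 × 3.539 = 3.079 ft/s
Q = A × v_mean = 74.3 × 3.079 = 228.8 ft³/s

229 ft³/s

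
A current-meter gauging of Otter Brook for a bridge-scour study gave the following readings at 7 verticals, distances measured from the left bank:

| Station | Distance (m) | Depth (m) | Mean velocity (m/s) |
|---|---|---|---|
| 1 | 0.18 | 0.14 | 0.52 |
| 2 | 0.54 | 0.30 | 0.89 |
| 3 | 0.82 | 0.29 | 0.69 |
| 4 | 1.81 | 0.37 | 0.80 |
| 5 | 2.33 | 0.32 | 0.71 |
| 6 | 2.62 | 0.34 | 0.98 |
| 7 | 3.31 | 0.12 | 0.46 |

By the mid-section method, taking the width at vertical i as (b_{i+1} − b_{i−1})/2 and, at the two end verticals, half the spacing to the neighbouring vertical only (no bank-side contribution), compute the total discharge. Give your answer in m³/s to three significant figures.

0.723 m³/s

w_1 = (0.54 − 0.18)/2 = 0.18 m; q_1 = 0.52 × 0.14 × 0.18 = 0.01310 m³/s
w_2 = (0.82 − 0.18)/2 = 0.32 m; q_2 = 0.89 × 0.30 × 0.32 = 0.08544 m³/s
w_3 = (1.81 − 0.54)/2 = 0.635 m; q_3 = 0.69 × 0.29 × 0.635 = 0.1271 m³/s
w_4 = (2.33 − 0.82)/2 = 0.755 m; q_4 = 0.80 × 0.37 × 0.755 = 0.2235 m³/s
w_5 = (2.62 − 1.81)/2 = 0.405 m; q_5 = 0.71 × 0.32 × 0.405 = 0.09202 m³/s
w_6 = (3.31 − 2.33)/2 = 0.49 m; q_6 = 0.98 × 0.34 × 0.49 = 0.1633 m³/s
w_7 = (3.31 − 2.62)/2 = 0.345 m; q_7 = 0.46 × 0.12 × 0.345 = 0.01904 m³/s
Q = Σ qᵢ = 0.7234 m³/s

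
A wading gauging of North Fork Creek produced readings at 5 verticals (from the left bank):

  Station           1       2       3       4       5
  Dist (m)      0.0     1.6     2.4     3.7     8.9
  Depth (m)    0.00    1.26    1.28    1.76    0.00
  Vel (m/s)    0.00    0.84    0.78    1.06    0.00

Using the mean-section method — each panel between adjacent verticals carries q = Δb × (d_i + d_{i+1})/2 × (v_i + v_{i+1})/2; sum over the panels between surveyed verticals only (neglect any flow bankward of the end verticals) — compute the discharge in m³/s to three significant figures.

5.49 m³/s

Panel 1-2: Δb = 1.6 m, d̄ = (0.00+1.26)/2 = 0.63, v̄ = (0.00+0.84)/2 = 0.42 → q = 1.6×0.63×0.42 = 0.4234 m³/s
Panel 2-3: Δb = 0.8 m, d̄ = (1.26+1.28)/2 = 1.27, v̄ = (0.84+0.78)/2 = 0.81 → q = 0.8×1.27×0.81 = 0.8230 m³/s
Panel 3-4: Δb = 1.3 m, d̄ = (1.28+1.76)/2 = 1.52, v̄ = (0.78+1.06)/2 = 0.92 → q = 1.3×1.52×0.92 = 1.818 m³/s
Panel 4-5: Δb = 5.2 m, d̄ = (1.76+0.00)/2 = 0.88, v̄ = (1.06+0.00)/2 = 0.53 → q = 5.2×0.88×0.53 = 2.425 m³/s
Q = Σ q = 5.490 m³/s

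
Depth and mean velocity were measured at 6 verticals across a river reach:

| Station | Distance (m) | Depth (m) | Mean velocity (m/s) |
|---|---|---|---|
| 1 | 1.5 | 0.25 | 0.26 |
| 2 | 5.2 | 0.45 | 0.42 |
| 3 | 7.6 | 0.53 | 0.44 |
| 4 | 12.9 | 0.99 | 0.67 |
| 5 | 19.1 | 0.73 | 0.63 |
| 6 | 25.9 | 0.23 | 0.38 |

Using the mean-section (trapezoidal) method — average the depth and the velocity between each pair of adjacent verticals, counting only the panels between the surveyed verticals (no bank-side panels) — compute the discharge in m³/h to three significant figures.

29900 m³/h

Panel 1-2: Δb = 3.7 m, d̄ = (0.25+0.45)/2 = 0.35, v̄ = (0.26+0.42)/2 = 0.34 → q = 3.7×0.35×0.34 = 0.4403 m³/s
Panel 2-3: Δb = 2.4 m, d̄ = (0.45+0.53)/2 = 0.49, v̄ = (0.42+0.44)/2 = 0.43 → q = 2.4×0.49×0.43 = 0.5057 m³/s
Panel 3-4: Δb = 5.3 m, d̄ = (0.53+0.99)/2 = 0.76, v̄ = (0.44+0.67)/2 = 0.555 → q = 5.3×0.76×0.555 = 2.236 m³/s
Panel 4-5: Δb = 6.2 m, d̄ = (0.99+0.73)/2 = 0.86, v̄ = (0.67+0.63)/2 = 0.65 → q = 6.2×0.86×0.65 = 3.466 m³/s
Panel 5-6: Δb = 6.8 m, d̄ = (0.73+0.23)/2 = 0.48, v̄ = (0.63+0.38)/2 = 0.505 → q = 6.8×0.48×0.505 = 1.648 m³/s
Q = Σ q = 8.296 m³/s
= 8.296 × 3600 = 29860 m³/h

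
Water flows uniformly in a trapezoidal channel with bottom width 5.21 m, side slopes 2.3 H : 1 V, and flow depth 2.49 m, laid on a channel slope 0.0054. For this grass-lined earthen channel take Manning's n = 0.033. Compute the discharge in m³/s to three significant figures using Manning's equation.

80.8 m³/s

A = (b + z·y)·y = (5.21 + 2.3×2.49)×2.49 = 27.23 m²
P = b + 2y√(1+z²) = 5.21 + 2×2.49×√(1+2.3²) = 17.70 m
R = A/P = 27.23/17.70 = 1.539 m
Q = (1/n)·A·R^(2/3)·S^(1/2) = (1/0.033) × 27.23 × 1.539^(2/3) × 0.0054^(1/2) = 80.82 m³/s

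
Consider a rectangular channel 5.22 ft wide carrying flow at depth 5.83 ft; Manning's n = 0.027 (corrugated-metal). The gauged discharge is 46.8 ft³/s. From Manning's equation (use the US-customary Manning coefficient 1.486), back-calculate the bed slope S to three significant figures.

A = b·y = 5.22 × 5.83 = 30.43 ft²
P = b + 2y = 5.22 + 2×5.83 = 16.88 ft
R = A/P = 30.43/16.88 = 1.803 ft
S = (Q·n / (1.486·A·R^(2/3)))² = (46.8×0.027 / (1.486×30.43×1.481))² = 0.0003558

0.000356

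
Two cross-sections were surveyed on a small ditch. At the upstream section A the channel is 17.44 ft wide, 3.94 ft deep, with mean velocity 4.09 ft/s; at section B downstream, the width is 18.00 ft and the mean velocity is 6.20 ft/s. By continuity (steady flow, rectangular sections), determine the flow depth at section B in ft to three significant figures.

2.52 ft

Q = A₁V₁ = (17.44×3.94) × 4.09 = 281.0 ft³/s
d₂ = Q/(b₂ V₂) = 281.0/(18.00×6.20) = 2.518 ft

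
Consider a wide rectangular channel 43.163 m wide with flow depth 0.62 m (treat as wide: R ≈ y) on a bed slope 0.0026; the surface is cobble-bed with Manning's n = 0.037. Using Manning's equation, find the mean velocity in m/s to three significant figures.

A = b·y = 43.163 × 0.62 = 26.76 m²
Wide channel: R ≈ y = 0.62 m
Q = (1/n)·A·R^(2/3)·S^(1/2) = (1/0.037) × 26.76 × 0.6200^(2/3) × 0.0026^(1/2) = 26.82 m³/s
V = Q/A = 26.82/26.76 = 1.002 m/s

1.00 m/s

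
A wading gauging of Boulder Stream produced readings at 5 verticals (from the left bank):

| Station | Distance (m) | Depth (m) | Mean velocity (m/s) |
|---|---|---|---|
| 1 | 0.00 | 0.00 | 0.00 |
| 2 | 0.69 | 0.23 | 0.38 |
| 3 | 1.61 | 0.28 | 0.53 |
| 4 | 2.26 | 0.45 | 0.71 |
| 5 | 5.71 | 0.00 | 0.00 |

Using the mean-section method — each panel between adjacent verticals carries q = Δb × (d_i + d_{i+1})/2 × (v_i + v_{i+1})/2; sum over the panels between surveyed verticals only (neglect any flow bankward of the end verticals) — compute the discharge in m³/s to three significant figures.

Panel 1-2: Δb = 0.69 m, d̄ = (0.00+0.23)/2 = 0.115, v̄ = (0.00+0.38)/2 = 0.19 → q = 0.69×0.115×0.19 = 0.01508 m³/s
Panel 2-3: Δb = 0.92 m, d̄ = (0.23+0.28)/2 = 0.255, v̄ = (0.38+0.53)/2 = 0.455 → q = 0.92×0.255×0.455 = 0.1067 m³/s
Panel 3-4: Δb = 0.65 m, d̄ = (0.28+0.45)/2 = 0.365, v̄ = (0.53+0.71)/2 = 0.62 → q = 0.65×0.365×0.62 = 0.1471 m³/s
Panel 4-5: Δb = 3.45 m, d̄ = (0.45+0.00)/2 = 0.225, v̄ = (0.71+0.00)/2 = 0.355 → q = 3.45×0.225×0.355 = 0.2756 m³/s
Q = Σ q = 0.5445 m³/s

0.544 m³/s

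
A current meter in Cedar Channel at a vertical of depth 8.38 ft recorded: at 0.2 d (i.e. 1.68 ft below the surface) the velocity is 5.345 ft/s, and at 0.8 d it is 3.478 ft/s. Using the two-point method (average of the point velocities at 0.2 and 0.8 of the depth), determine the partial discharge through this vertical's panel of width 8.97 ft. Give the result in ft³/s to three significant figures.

v̄ = (5.345 + 3.478) / 2 = 4.412 ft/s
q = v̄ × d × w = 4.412 × 8.38 × 8.97 = 331.6 ft³/s

332 ft³/s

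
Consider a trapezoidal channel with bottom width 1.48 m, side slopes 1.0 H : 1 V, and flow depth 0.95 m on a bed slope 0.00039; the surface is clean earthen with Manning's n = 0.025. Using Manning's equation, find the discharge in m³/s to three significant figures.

A = (b + z·y)·y = (1.48 + 1.0×0.95)×0.95 = 2.309 m²
P = b + 2y√(1+z²) = 1.48 + 2×0.95×√(1+1.0²) = 4.167 m
R = A/P = 2.309/4.167 = 0.5540 m
Q = (1/n)·A·R^(2/3)·S^(1/2) = (1/0.025) × 2.309 × 0.5540^(2/3) × 0.00039^(1/2) = 1.230 m³/s

1.23 m³/s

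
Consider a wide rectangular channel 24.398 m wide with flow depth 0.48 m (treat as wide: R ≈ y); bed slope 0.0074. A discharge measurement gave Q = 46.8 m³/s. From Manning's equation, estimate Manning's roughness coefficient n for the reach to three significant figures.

0.0132

A = b·y = 24.398 × 0.48 = 11.71 m²
Wide channel: R ≈ y = 0.48 m
n = (1/Q)·A·R^(2/3)·S^(1/2) = (1/46.8) × 11.71 × 0.6130 × 0.08602 = 0.01320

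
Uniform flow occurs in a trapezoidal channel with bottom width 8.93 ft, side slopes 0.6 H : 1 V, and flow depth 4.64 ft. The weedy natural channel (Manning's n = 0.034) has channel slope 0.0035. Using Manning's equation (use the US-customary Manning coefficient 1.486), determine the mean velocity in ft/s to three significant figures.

A = (b + z·y)·y = (8.93 + 0.6×4.64)×4.64 = 54.35 ft²
P = b + 2y√(1+z²) = 8.93 + 2×4.64×√(1+0.6²) = 19.75 ft
R = A/P = 54.35/19.75 = 2.752 ft
Q = (1.486/n)·A·R^(2/3)·S^(1/2) = (1.486/0.034) × 54.35 × 2.752^(2/3) × 0.0035^(1/2) = 276.0 ft³/s
V = Q/A = 276.0/54.35 = 5.077 ft/s

5.08 ft/s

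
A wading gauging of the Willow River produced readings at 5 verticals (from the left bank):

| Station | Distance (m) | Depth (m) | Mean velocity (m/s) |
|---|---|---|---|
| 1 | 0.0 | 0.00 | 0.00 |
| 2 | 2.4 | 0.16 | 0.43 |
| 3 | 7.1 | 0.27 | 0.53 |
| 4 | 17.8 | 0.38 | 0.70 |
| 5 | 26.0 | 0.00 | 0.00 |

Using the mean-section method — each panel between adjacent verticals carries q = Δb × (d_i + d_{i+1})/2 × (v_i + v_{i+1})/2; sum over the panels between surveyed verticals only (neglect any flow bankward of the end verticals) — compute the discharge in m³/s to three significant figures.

3.21 m³/s

Panel 1-2: Δb = 2.4 m, d̄ = (0.00+0.16)/2 = 0.08, v̄ = (0.00+0.43)/2 = 0.215 → q = 2.4×0.08×0.215 = 0.04128 m³/s
Panel 2-3: Δb = 4.7 m, d̄ = (0.16+0.27)/2 = 0.215, v̄ = (0.43+0.53)/2 = 0.48 → q = 4.7×0.215×0.48 = 0.4850 m³/s
Panel 3-4: Δb = 10.7 m, d̄ = (0.27+0.38)/2 = 0.325, v̄ = (0.53+0.70)/2 = 0.615 → q = 10.7×0.325×0.615 = 2.139 m³/s
Panel 4-5: Δb = 8.2 m, d̄ = (0.38+0.00)/2 = 0.19, v̄ = (0.70+0.00)/2 = 0.35 → q = 8.2×0.19×0.35 = 0.5453 m³/s
Q = Σ q = 3.210 m³/s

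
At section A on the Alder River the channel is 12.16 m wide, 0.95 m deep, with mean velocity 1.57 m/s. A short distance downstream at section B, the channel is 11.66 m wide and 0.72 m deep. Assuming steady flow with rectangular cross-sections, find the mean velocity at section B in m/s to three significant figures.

Q = A₁V₁ = (12.16×0.95) × 1.57 = 18.14 m³/s
A₂ = 11.66 × 0.72 = 8.395 m²
V₂ = Q/A₂ = 18.14/8.395 = 2.160 m/s

2.16 m/s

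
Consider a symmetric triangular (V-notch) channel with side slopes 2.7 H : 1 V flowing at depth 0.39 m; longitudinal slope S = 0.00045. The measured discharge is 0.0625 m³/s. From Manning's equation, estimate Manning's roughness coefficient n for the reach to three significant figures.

A = z·y² = 2.7×0.39² = 0.4107 m²
P = 2y√(1+z²) = 2×0.39×√(1+2.7²) = 2.246 m
R = A/P = 0.4107/2.246 = 0.1829 m
n = (1/Q)·A·R^(2/3)·S^(1/2) = (1/0.0625) × 0.4107 × 0.3222 × 0.02121 = 0.04491

0.0449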